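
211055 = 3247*65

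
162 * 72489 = 11743218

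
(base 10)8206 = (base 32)80e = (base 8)20016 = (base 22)gl0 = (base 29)9ls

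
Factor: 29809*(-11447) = -1*13^1*2293^1*11447^1 = -341223623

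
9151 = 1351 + 7800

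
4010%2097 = 1913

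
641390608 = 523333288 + 118057320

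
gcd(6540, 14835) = 15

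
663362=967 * 686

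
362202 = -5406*(-67)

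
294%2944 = 294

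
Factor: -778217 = -1 * 11^1 * 263^1 * 269^1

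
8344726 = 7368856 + 975870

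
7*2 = 14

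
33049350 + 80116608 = 113165958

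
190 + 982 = 1172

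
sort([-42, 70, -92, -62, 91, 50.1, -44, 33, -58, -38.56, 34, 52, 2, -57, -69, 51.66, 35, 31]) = [-92, -69, -62, -58, -57, -44, -42, -38.56, 2, 31, 33, 34, 35, 50.1, 51.66, 52, 70, 91]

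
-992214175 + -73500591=-1065714766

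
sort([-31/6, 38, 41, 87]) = [-31/6, 38, 41, 87]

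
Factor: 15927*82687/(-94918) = -1*2^(-1)*3^1*11^1*5309^1*7517^1*47459^(-1) = -1316955849/94918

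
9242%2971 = 329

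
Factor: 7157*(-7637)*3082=-1*2^1*7^1*17^1*23^1*67^1*421^1*1091^1=-168455983738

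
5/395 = 1/79 ≈ 0.0127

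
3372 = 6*562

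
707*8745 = 6182715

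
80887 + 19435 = 100322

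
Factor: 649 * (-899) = -1 * 11^1 * 29^1 * 31^1 * 59^1 = -583451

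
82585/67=1232 + 41/67 ≈ 1232.61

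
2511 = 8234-5723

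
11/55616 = 1/5056 ≈ 0.000198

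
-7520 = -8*940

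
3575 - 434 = 3141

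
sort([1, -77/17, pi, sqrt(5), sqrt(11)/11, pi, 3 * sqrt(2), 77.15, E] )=[-77/17, sqrt(11)/11, 1, sqrt(5), E, pi, pi, 3 * sqrt(2), 77.15] 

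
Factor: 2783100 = 2^2 * 3^1 * 5^2 * 9277^1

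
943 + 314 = 1257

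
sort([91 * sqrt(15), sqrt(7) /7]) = [sqrt(7) /7, 91 * sqrt(15)]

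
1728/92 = 432/23 ≈ 18.78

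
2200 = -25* (-88)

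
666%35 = 1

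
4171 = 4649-478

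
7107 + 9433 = 16540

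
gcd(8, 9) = 1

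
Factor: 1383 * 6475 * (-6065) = -1 * 3^1 * 5^3 * 7^1 * 37^1 * 461^1 * 1213^1 = -54311620125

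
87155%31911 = 23333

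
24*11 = 264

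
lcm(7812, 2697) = 226548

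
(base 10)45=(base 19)27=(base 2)101101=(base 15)30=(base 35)1a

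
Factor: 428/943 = 2^2 * 23^(-1) * 41^(-1) * 107^1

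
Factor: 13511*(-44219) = -1*7^1*59^1*229^1*6317^1 = -597442909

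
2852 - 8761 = -5909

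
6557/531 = 12 + 185/531 ≈ 12.35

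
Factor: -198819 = -1 * 3^2 * 22091^1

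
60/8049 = 20/2683≈0.00745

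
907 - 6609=-5702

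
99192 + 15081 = 114273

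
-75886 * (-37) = 2807782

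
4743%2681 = 2062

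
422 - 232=190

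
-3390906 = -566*5991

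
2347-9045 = -6698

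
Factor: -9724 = -1*2^2*11^1*13^1*17^1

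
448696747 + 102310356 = 551007103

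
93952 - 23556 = 70396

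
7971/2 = 3985+1/2 = 3985.50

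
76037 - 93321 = -17284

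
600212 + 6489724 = 7089936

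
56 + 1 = 57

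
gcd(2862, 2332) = 106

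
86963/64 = 1358 + 51/64 ≈ 1358.80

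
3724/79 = 47 + 11/79≈47.14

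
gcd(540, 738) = 18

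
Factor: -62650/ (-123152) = 2^ (-3)*5^2*7^1*43^ (-1) = 175/344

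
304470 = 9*33830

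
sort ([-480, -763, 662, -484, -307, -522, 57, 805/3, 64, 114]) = [-763, -522, -484, -480, -307, 57, 64, 114, 805/3, 662]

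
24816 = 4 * 6204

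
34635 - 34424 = 211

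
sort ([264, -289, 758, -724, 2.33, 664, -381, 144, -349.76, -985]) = [-985, -724, -381, -349.76, -289, 2.33, 144, 264, 664, 758]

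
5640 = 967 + 4673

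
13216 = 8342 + 4874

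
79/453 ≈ 0.174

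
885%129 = 111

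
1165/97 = 12 + 1/97 ≈ 12.01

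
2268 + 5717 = 7985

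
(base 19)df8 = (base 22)a6e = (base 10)4986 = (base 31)55q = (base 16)137a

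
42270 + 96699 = 138969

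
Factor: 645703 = 645703^1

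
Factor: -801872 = -1 * 2^4 * 23^1 * 2179^1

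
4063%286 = 59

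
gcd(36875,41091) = 1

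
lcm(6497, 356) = 25988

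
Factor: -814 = -1*2^1*11^1*37^1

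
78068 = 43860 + 34208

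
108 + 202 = 310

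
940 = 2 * 470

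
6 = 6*1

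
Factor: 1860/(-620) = -1*3^1 = -3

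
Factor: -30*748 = -1*2^3*3^1*5^1*11^1*17^1 = -22440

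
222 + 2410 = 2632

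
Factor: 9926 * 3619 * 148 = 2^3 * 7^2 * 11^1 * 37^1 * 47^1 * 709^1 = 5316484712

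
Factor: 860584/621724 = 2^1*17^(-1)*41^(-1)*97^1*223^(-1)*1109^1 = 215146/155431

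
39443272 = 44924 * 878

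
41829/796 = 52 + 437/796 ≈ 52.55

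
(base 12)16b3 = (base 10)2727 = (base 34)2c7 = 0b101010100111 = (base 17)977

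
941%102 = 23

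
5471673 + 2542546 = 8014219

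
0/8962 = 0 = 0.00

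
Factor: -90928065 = -1*3^1*5^1*107^1*181^1*313^1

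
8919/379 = 23 + 202/379 ≈ 23.53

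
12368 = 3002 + 9366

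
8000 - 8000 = 0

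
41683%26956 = 14727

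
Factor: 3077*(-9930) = -1*2^1*3^1*5^1*17^1*181^1*331^1 = -30554610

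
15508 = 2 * 7754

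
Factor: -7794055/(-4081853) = 5^1*17^(-1)*240109^(-1)*1558811^1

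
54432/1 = 54432 = 54432.00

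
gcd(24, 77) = 1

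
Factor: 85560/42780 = 2^1 = 2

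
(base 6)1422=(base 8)566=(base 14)1ca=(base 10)374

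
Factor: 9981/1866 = 2^(-1) * 3^1 * 311^(-1) * 1109^1 = 3327/622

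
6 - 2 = 4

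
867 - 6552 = -5685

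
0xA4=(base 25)6E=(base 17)9B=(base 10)164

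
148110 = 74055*2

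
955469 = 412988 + 542481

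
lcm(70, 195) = 2730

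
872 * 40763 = 35545336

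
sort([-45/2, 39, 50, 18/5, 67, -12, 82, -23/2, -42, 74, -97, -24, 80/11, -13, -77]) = [-97, -77, -42, -24, -45/2, -13, -12, -23/2, 18/5, 80/11, 39, 50, 67, 74, 82]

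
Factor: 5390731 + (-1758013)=2^1*3^1*593^1*1021^1=3632718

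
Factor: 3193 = 31^1*103^1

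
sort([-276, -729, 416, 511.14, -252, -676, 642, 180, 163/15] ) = [-729, -676, -276, -252, 163/15, 180, 416, 511.14, 642] 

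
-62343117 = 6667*(-9351)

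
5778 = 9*642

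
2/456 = 1/228≈0.00439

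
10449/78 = 133 + 25/26 ≈ 133.96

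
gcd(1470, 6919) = 1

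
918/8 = 114 + 3/4 = 114.75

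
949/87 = 10 + 79/87 ≈ 10.91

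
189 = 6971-6782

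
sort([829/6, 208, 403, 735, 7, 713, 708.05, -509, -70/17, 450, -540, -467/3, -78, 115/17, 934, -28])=[-540, -509, -467/3, -78, -28, -70/17, 115/17, 7, 829/6, 208, 403, 450, 708.05, 713, 735, 934]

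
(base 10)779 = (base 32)ob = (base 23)1ak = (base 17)2be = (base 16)30b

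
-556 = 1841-2397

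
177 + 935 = 1112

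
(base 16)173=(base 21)he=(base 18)12b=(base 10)371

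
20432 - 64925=-44493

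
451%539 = 451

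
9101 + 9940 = 19041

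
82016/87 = 942 + 62/87 ≈ 942.71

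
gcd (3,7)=1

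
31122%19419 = 11703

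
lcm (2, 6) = 6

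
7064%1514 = 1008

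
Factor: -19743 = -1*3^1*6581^1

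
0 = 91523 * 0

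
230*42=9660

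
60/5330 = 6/533 ≈ 0.0113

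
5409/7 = 772 + 5/7≈772.71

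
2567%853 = 8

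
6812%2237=101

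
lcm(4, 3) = 12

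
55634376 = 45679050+9955326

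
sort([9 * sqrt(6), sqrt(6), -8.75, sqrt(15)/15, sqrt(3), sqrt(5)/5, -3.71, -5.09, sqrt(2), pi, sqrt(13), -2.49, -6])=[-8.75, -6, -5.09, -3.71, -2.49, sqrt(15)/15, sqrt(5)/5, sqrt(2), sqrt(3), sqrt(6), pi, sqrt(13), 9 * sqrt(6)]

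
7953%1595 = 1573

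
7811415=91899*85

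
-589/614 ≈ -0.959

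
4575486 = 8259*554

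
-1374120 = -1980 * 694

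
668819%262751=143317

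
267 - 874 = -607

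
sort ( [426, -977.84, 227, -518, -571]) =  [-977.84, -571, -518, 227, 426]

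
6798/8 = 849 + 3/4 = 849.75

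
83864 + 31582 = 115446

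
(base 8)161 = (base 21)58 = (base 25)4d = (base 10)113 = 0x71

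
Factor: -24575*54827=-1*5^2*109^1*503^1*983^1=-1347373525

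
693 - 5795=-5102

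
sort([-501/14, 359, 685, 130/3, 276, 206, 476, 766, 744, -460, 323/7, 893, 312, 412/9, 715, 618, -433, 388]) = [-460, -433, -501/14, 130/3, 412/9, 323/7, 206, 276, 312, 359, 388, 476, 618, 685, 715, 744, 766, 893]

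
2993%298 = 13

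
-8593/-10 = 859 + 3/10 = 859.30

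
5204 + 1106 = 6310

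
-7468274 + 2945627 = -4522647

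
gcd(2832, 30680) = 472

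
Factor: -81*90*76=-1*2^3*3^6*5^1*19^1=-554040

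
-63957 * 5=-319785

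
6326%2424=1478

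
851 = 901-50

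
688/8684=172/2171 ≈ 0.0792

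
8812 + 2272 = 11084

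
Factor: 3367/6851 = 7^1*17^(-1)*31^(-1)*37^1 = 259/527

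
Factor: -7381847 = -1 * 11^2 * 61007^1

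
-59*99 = -5841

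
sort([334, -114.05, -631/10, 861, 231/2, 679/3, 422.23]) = [-114.05, -631/10, 231/2, 679/3, 334, 422.23, 861]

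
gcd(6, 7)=1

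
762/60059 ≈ 0.0127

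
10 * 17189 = 171890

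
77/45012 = 7/4092 ≈ 0.00171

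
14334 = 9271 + 5063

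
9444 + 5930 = 15374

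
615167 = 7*87881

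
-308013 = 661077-969090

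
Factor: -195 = -1*3^1*5^1*13^1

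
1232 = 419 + 813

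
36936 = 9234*4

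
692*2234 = 1545928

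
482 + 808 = 1290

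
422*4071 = 1717962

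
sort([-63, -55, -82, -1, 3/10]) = [-82, -63, -55, -1, 3/10]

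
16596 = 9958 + 6638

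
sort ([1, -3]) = [-3, 1]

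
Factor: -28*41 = -1*2^2*7^1*41^1 = -1148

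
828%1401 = 828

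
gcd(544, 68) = 68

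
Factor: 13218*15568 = 2^5*3^1*7^1*139^1*2203^1 = 205777824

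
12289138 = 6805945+5483193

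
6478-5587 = 891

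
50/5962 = 25/2981 ≈ 0.00839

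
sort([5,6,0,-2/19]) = [-2/19,0,5,6]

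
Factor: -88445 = -1*5^1*7^2*19^2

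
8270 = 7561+709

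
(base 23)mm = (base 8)1020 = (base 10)528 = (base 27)jf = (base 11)440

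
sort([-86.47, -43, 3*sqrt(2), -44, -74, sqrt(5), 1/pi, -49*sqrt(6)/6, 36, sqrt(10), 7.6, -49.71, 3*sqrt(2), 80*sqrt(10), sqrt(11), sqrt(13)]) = [-86.47, -74, -49.71, -44, -43, -49*sqrt(6)/6, 1/pi, sqrt(5), sqrt(10), sqrt(11), sqrt(13), 3*sqrt(2), 3*sqrt(2), 7.6, 36, 80*sqrt(10)]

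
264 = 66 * 4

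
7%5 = 2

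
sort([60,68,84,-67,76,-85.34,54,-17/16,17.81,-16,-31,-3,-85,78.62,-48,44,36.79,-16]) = [-85.34,-85,-67,-48,-31,-16,-16,-3,-17/16,17.81,36.79,44,54,60,68,76,78.62,84]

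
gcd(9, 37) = 1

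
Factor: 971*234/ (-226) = -1*3^2*13^1*113^ (-1)*971^1 = -113607/113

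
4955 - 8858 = -3903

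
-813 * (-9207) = 7485291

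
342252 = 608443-266191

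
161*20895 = 3364095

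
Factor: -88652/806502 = -1 * 2^1 * 3^(-1) * 37^1 * 599^1 * 134417^(-1) = -44326/403251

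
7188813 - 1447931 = 5740882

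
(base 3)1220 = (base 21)29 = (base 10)51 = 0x33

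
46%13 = 7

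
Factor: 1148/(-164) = -1 * 7^1 = -7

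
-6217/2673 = -2 - 871/2673 ≈ -2.33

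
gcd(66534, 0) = 66534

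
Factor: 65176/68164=2^1 * 8147^1 * 17041^(-1)=16294/17041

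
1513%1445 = 68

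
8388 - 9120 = -732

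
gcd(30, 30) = 30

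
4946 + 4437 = 9383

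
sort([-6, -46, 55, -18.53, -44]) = [-46, -44, -18.53, -6, 55]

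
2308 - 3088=-780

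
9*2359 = 21231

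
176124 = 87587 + 88537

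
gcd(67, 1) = 1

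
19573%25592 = 19573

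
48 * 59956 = 2877888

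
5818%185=83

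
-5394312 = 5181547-10575859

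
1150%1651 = 1150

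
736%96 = 64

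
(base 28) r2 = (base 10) 758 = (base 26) 134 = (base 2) 1011110110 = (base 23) 19m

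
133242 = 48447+84795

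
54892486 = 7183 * 7642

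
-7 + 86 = 79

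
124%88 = 36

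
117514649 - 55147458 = 62367191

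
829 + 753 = 1582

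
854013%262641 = 66090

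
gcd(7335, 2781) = 9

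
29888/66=452 + 28/33 ≈ 452.85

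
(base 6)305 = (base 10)113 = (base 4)1301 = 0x71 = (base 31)3k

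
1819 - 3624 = -1805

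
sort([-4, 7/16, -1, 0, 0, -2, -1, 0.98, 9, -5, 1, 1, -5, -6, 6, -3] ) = [-6, -5, -5, -4, -3, -2, -1, -1, 0, 0, 7/16, 0.98, 1, 1, 6, 9] 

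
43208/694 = 21604/347 ≈ 62.26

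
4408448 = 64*68882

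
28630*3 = 85890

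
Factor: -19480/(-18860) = 2^1*23^(-1)*41^(-1)*487^1 = 974/943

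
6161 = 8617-2456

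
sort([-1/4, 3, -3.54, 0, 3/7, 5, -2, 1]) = [-3.54, -2, -1/4, 0, 3/7, 1, 3, 5]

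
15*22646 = 339690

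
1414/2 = 707 = 707.00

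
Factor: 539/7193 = 7^2*11^1*7193^(-1)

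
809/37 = 21 + 32/37 ≈ 21.86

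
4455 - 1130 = 3325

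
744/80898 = 124/13483 ≈ 0.00920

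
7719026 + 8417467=16136493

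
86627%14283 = 929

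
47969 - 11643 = 36326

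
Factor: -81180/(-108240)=2^(-2) * 3^1=3/4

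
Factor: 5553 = 3^2 * 617^1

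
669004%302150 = 64704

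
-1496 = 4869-6365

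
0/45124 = 0 = 0.00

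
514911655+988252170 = 1503163825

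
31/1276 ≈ 0.0243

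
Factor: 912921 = 3^1 * 173^1 * 1759^1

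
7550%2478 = 116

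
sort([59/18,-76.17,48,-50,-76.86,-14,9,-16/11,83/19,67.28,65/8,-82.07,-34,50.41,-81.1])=[-82.07,-81.1,-76.86,-76.17,-50,-34,-14,-16/11,59/18,83/19,65/8,9,48,50.41,67.28]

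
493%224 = 45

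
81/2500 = 0.0324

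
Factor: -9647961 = -1*3^1*53^1*60679^1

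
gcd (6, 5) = 1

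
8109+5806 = 13915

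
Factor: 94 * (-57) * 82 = -1 * 2^2 * 3^1 * 19^1 * 41^1 * 47^1 = -439356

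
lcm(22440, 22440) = 22440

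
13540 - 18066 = -4526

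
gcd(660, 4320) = 60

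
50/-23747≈-0.00211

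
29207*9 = 262863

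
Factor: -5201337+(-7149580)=-1*307^1*40231^1=-12350917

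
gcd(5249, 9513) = 1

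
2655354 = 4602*577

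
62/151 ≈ 0.411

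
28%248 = 28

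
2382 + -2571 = -189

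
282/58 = 141/29 ≈ 4.86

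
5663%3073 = 2590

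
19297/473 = 40 + 377/473 ≈ 40.80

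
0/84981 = 0 = 0.00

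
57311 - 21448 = 35863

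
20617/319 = 64 + 201/319 ≈ 64.63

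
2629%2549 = 80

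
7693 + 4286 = 11979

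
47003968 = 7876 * 5968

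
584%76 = 52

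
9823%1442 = 1171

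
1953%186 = 93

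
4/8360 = 1/2090 ≈ 0.000478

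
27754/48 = 578+5/24 ≈ 578.21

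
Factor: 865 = 5^1*173^1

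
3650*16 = 58400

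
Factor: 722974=2^1 * 7^1 * 113^1 * 457^1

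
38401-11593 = 26808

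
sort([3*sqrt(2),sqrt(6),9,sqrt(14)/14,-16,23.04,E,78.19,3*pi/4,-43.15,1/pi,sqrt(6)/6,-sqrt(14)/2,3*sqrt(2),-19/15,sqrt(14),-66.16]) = [-66.16,-43.15,-16,-sqrt(14)/2,-19/15,sqrt(14)/14,1/pi,sqrt(6)/6,3*pi/4,sqrt(6),E,sqrt(14),3*sqrt(2),3*sqrt(2),9,23.04,78.19]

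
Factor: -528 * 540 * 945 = -1 * 2^6 * 3^7 * 5^2 * 7^1 * 11^1 = -269438400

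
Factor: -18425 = -1 * 5^2 * 11^1 * 67^1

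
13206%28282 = 13206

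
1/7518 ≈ 0.000133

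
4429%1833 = 763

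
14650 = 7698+6952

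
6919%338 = 159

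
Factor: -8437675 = -1*5^2*43^1*47^1*167^1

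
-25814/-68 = 12907/34 ≈ 379.62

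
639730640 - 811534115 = -171803475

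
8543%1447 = 1308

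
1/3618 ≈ 0.000276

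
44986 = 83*542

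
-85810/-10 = 8581 = 8581.00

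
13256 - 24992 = -11736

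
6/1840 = 3/920 ≈ 0.00326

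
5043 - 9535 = -4492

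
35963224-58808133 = -22844909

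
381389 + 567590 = 948979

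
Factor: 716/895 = 2^2 * 5^(-1) = 4/5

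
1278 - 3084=-1806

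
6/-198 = -1/33≈-0.0303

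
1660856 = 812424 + 848432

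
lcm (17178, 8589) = 17178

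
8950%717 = 346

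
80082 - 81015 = -933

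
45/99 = 5/11 ≈ 0.455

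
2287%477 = 379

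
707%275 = 157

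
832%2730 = 832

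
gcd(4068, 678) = 678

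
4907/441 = 701/63 ≈ 11.13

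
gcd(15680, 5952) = 64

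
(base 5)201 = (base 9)56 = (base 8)63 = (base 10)51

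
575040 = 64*8985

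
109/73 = 1+36/73 ≈ 1.49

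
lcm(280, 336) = 1680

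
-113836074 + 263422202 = 149586128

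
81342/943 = 86 + 244/943 ≈ 86.26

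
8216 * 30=246480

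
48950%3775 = 3650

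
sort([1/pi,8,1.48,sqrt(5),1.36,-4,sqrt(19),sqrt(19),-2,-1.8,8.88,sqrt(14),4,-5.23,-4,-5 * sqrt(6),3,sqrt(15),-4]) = [-5 * sqrt(6),-5.23,-4,-4,-4,-2,-1.8,1/pi,1.36,1.48,sqrt(5),3,sqrt(14),sqrt(15),4,sqrt(19),sqrt(19),8,8.88]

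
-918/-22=459/11 ≈ 41.73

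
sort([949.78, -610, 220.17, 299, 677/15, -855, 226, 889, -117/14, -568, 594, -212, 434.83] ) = [-855, -610, -568, -212, -117/14, 677/15, 220.17, 226, 299, 434.83, 594, 889, 949.78] 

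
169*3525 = 595725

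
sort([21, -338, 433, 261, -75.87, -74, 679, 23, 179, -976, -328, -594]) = [-976, -594, -338, -328, -75.87, -74, 21, 23, 179, 261, 433, 679]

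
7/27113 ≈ 0.000258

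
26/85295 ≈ 0.000305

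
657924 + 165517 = 823441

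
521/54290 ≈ 0.00960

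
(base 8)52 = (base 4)222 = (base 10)42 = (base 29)1d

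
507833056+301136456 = 808969512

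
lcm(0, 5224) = 0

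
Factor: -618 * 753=-1 * 2^1 * 3^2 * 103^1 * 251^1=-465354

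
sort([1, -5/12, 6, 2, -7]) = [-7, -5/12, 1, 2, 6]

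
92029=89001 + 3028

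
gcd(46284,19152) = 1596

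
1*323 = 323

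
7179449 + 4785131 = 11964580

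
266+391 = 657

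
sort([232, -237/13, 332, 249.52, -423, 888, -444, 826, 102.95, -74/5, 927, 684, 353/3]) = [-444, -423, -237/13, -74/5, 102.95, 353/3, 232, 249.52, 332, 684, 826, 888, 927]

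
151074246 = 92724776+58349470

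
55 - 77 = -22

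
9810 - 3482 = 6328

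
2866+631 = 3497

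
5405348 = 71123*76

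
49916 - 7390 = 42526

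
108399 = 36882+71517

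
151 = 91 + 60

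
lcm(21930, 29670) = 504390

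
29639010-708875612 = -679236602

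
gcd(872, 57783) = 1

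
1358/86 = 679/43 ≈ 15.79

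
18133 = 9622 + 8511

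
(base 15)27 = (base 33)14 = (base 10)37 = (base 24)1d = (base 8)45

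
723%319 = 85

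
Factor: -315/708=-1 * 2^ (-2) * 3^1 * 5^1 * 7^1 * 59^ (-1)=-105/236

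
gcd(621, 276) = 69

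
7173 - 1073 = 6100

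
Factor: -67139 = -1 * 67139^1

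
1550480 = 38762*40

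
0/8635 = 0 = 0.00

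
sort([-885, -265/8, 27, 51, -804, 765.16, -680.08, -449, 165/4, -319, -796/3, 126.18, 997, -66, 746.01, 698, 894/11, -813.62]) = [-885, -813.62, -804, -680.08, -449, -319, -796/3, -66, -265/8, 27, 165/4, 51, 894/11, 126.18, 698, 746.01, 765.16, 997]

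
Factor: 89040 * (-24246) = -1 * 2^5 * 3^4 * 5^1 * 7^1 * 53^1 * 449^1 = -2158863840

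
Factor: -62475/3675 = -1 * 17^1 = -17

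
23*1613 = 37099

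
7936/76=1984/19 ≈ 104.42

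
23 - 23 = 0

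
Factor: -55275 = -1 * 3^1 * 5^2 * 11^1 * 67^1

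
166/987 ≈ 0.168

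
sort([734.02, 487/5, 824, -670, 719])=[-670, 487/5, 719, 734.02, 824]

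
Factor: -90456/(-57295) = 2^3 * 3^1 * 5^(-1) * 7^(-1) * 1637^(-1) * 3769^1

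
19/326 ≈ 0.0583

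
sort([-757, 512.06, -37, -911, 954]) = [-911, -757, -37, 512.06, 954]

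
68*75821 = 5155828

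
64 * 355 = 22720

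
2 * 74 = 148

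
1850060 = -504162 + 2354222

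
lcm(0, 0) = 0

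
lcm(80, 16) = 80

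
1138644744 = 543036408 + 595608336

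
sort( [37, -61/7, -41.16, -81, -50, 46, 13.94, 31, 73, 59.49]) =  [-81, -50, -41.16, -61/7, 13.94, 31, 37, 46, 59.49, 73]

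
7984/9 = 887 + 1/9 ≈ 887.11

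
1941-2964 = -1023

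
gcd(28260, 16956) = 5652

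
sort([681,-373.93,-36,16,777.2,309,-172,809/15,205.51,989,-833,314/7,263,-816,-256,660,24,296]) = [-833,-816,-373.93,-256,-172,-36,16,24,314/7,809/15,205.51,263,296,309,660,681,777.2,989]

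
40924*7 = 286468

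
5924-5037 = 887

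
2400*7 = 16800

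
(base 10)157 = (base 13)c1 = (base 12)111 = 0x9d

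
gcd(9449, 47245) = 9449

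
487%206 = 75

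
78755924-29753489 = 49002435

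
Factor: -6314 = -1*2^1*7^1*11^1*41^1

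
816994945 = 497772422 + 319222523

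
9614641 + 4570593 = 14185234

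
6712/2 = 3356 = 3356.00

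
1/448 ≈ 0.00223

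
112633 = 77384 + 35249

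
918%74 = 30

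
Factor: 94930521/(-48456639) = -1*3^(-1)*7^(-2)*11^(-1)*157^1*1427^(-1)*28793^1 = -4520501/2307459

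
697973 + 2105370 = 2803343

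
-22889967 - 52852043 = -75742010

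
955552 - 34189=921363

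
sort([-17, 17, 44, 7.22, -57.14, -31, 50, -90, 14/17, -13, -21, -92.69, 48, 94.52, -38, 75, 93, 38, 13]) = [-92.69, -90, -57.14, -38, -31, -21, -17, -13, 14/17, 7.22, 13, 17, 38, 44, 48, 50, 75, 93, 94.52]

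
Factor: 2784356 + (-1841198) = 2^1 * 3^1 * 191^1 * 823^1 = 943158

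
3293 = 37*89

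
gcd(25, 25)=25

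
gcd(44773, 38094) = 1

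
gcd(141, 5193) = 3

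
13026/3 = 4342 = 4342.00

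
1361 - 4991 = -3630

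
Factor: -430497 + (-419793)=-1*2^1*3^1*5^1*7^1*4049^1=-850290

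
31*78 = 2418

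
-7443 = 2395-9838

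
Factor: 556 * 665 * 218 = 2^3 * 5^1 * 7^1 * 19^1 * 109^1 * 139^1 = 80603320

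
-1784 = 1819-3603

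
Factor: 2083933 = 47^1*101^1*439^1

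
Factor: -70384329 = -1*3^3*103^1*25309^1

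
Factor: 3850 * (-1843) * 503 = -1 * 2^1 * 5^2 * 7^1 * 11^1 * 19^1 * 97^1 * 503^1 = -3569061650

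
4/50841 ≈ 0.0000787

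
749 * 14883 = 11147367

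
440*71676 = 31537440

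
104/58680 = 13/7335 ≈ 0.00177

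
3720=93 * 40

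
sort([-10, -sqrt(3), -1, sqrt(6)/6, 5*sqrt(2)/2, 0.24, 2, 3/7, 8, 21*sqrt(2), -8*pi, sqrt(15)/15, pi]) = [-8*pi, -10, -sqrt(3), -1, 0.24, sqrt(15)/15, sqrt(6)/6, 3/7, 2, pi, 5*sqrt(2)/2, 8, 21*sqrt(2)]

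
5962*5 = 29810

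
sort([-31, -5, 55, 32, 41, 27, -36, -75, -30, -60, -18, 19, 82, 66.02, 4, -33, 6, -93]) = [-93, -75, -60, -36, -33, -31, -30, -18, -5, 4, 6, 19, 27, 32, 41, 55, 66.02, 82]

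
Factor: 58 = 2^1*29^1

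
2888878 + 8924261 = 11813139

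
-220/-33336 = 55/8334 ≈ 0.00660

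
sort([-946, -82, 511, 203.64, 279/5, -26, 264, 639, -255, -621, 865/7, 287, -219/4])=[-946, -621, -255, -82, -219/4, -26, 279/5, 865/7, 203.64, 264, 287, 511, 639]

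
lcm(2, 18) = 18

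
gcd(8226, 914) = 914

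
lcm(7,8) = 56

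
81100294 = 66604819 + 14495475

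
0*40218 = 0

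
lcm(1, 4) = 4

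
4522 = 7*646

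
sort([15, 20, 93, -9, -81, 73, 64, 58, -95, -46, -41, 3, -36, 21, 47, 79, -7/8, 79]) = [-95, -81, -46, -41, -36, -9, -7/8, 3, 15, 20, 21, 47, 58, 64, 73, 79, 79, 93]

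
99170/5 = 19834 = 19834.00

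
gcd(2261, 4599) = 7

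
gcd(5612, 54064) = 4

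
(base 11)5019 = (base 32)6gj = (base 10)6675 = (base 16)1a13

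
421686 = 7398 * 57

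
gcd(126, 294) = 42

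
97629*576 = 56234304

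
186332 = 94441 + 91891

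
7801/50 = 156+1/50 = 156.02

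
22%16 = 6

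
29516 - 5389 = 24127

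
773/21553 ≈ 0.0359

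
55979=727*77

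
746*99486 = 74216556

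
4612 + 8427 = 13039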